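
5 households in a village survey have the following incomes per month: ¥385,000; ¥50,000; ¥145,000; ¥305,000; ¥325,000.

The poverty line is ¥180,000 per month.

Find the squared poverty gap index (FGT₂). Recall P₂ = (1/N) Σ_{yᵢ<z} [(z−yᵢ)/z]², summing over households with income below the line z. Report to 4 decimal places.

0.1119

Incomes under z: ¥50,000, ¥145,000 (q = 2 of N = 5).
Shortfall ratios: (180000−50000)/180000 = 0.7222; (180000−145000)/180000 = 0.1944.
Squared: 0.5216; 0.0378.
Sum = 0.559414; P₂ = 0.559414 / 5 = 0.1119.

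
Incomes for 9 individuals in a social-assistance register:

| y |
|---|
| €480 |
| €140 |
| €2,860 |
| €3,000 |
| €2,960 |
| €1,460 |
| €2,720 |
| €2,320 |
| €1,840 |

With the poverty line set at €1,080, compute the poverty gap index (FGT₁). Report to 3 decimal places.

0.158

Below the line: €140, €480 (q = 2 of N = 9).
Relative gaps: (1080−140)/1080 = 0.8704; (1080−480)/1080 = 0.5556.
Sum of shortfalls = 1.425926; P₁ averages over all N: 1.425926 / 9 = 0.158.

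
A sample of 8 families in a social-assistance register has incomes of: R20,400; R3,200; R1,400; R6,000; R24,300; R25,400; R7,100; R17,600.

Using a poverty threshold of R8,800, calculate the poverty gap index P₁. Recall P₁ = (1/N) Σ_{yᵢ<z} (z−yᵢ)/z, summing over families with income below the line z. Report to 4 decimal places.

0.2486

Incomes under z: R1,400, R3,200, R6,000, R7,100 (q = 4 of N = 8).
Relative gaps: (8800−1400)/8800 = 0.8409; (8800−3200)/8800 = 0.6364; (8800−6000)/8800 = 0.3182; (8800−7100)/8800 = 0.1932.
Σ = 1.988636. Dividing by the full population N = 8 gives P₁ = 0.2486.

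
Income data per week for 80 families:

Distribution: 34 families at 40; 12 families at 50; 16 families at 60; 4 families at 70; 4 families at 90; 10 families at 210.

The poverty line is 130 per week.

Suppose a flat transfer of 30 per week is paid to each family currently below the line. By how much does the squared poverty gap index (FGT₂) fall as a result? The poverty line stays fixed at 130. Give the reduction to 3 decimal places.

0.199

Before: below the line — 34×40, 12×50, 16×60, 4×70, 4×90; squared poverty gap index (FGT₂) = 0.33388.
After the 30 transfer: below the line — 34×70, 12×80, 16×90, 4×100, 4×120; squared poverty gap index (FGT₂) = 0.13462.
Reduction = 0.33388 − 0.13462 = 0.199.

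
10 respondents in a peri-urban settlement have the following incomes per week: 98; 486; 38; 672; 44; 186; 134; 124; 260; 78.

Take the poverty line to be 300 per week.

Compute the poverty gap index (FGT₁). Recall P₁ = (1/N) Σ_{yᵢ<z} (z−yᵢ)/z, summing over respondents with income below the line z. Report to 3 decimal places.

0.479

Poor units: 38, 44, 78, 98, 124, 134, 186, 260 (q = 8 of N = 10).
Shortfall ratios: (300−38)/300 = 0.8733; (300−44)/300 = 0.8533; (300−78)/300 = 0.7400; (300−98)/300 = 0.6733; (300−124)/300 = 0.5867; (300−134)/300 = 0.5533; (300−186)/300 = 0.3800; (300−260)/300 = 0.1333.
Sum of shortfalls = 4.793333; P₁ averages over all N: 4.793333 / 10 = 0.479.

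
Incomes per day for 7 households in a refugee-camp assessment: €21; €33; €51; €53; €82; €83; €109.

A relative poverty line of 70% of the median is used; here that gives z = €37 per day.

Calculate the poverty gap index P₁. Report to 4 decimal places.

0.0772

Incomes under z: €21, €33 (q = 2 of N = 7).
Relative gaps: (37−21)/37 = 0.4324; (37−33)/37 = 0.1081.
Σ = 0.540541. Dividing by the full population N = 7 gives P₁ = 0.0772.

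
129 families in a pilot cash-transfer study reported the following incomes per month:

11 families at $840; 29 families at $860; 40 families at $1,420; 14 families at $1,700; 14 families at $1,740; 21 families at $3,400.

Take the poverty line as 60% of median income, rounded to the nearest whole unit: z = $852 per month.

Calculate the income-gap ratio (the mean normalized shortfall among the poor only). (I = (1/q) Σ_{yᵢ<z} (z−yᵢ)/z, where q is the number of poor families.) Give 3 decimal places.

Poor units: 11×$840 (q = 11 of N = 129).
Relative gaps: 0.0141 (×11); sum = 0.154930.
I averages over the q = 11 poor units only: 0.154930 / 11 = 0.014.

0.014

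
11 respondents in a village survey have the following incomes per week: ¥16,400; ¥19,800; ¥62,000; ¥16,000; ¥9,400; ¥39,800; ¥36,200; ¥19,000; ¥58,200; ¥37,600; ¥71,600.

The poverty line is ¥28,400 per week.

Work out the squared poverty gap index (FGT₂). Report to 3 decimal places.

0.093

Poor units: ¥9,400, ¥16,000, ¥16,400, ¥19,000, ¥19,800 (q = 5 of N = 11).
Normalized shortfalls: (28400−9400)/28400 = 0.6690; (28400−16000)/28400 = 0.4366; (28400−16400)/28400 = 0.4225; (28400−19000)/28400 = 0.3310; (28400−19800)/28400 = 0.3028.
Squared: 0.4476; 0.1906; 0.1785; 0.1096; 0.0917.
Sum = 1.018002; P₂ = 1.018002 / 11 = 0.093.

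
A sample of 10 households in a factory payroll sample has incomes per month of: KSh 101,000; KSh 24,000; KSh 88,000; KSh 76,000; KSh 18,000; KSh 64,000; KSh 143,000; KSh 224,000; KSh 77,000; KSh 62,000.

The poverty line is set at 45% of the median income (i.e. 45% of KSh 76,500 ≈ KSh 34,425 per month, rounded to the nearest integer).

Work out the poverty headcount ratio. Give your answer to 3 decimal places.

2 of the 10 households have income below KSh 34,425.
H = 2/10 = 0.200.

0.200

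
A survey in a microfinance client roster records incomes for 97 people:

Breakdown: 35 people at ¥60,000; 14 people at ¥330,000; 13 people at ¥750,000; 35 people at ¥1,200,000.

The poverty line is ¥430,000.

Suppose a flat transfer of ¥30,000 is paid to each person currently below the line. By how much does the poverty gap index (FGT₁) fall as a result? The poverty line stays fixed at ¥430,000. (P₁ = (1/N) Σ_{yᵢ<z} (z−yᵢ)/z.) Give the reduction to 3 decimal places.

Before: below the line — 35×¥60,000, 14×¥330,000; poverty gap index (FGT₁) = 0.34404.
After the ¥30,000 transfer: below the line — 35×¥90,000, 14×¥360,000; poverty gap index (FGT₁) = 0.30880.
Reduction = 0.34404 − 0.30880 = 0.035.

0.035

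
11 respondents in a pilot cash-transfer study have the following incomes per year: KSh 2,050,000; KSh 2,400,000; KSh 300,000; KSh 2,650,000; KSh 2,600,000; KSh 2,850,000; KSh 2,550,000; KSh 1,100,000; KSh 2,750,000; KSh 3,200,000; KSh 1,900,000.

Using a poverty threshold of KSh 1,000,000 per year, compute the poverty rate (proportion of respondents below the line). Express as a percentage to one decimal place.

1 of the 11 respondents have income below KSh 1,000,000.
H = 1/11 = 9.1%.

9.1%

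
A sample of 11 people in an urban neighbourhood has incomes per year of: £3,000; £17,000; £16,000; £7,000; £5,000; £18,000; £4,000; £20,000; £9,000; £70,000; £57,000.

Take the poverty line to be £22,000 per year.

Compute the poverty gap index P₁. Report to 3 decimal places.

0.409

Below z: £3,000, £4,000, £5,000, £7,000, £9,000, £16,000, £17,000, £18,000, £20,000 (q = 9 of N = 11).
Normalized shortfalls: (22000−3000)/22000 = 0.8636; (22000−4000)/22000 = 0.8182; (22000−5000)/22000 = 0.7727; (22000−7000)/22000 = 0.6818; (22000−9000)/22000 = 0.5909; (22000−16000)/22000 = 0.2727; (22000−17000)/22000 = 0.2273; (22000−18000)/22000 = 0.1818; (22000−20000)/22000 = 0.0909.
Sum of shortfalls = 4.500000; P₁ averages over all N: 4.500000 / 11 = 0.409.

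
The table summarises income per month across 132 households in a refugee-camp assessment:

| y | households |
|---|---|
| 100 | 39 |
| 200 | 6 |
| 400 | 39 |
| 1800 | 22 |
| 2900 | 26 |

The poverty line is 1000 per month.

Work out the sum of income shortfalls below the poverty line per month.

63300

Below the line: 39×100, 6×200, 39×400 (q = 84 of N = 132).
Individual gaps: 39×(1000−100) = 35100; 6×(1000−200) = 4800; 39×(1000−400) = 23400.
Aggregate gap = 63300.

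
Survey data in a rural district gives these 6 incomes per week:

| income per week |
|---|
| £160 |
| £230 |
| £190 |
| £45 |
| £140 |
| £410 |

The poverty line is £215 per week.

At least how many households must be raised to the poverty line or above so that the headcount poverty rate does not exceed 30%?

4 of the 6 households are poor, so H = 4/6 = 0.667.
A headcount ratio of at most 30% allows at most ⌊0.30 × 6⌋ = 1 poor households.
So at least 4 − 1 = 3 must be lifted.

3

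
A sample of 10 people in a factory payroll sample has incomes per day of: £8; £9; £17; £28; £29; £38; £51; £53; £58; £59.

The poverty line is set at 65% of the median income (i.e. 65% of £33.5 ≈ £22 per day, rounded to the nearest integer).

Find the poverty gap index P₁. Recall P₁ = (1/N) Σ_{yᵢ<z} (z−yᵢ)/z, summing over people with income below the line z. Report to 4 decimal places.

Incomes under z: £8, £9, £17 (q = 3 of N = 10).
Normalized shortfalls: (22−8)/22 = 0.6364; (22−9)/22 = 0.5909; (22−17)/22 = 0.2273.
Σ = 1.454545. Dividing by the full population N = 10 gives P₁ = 0.1455.

0.1455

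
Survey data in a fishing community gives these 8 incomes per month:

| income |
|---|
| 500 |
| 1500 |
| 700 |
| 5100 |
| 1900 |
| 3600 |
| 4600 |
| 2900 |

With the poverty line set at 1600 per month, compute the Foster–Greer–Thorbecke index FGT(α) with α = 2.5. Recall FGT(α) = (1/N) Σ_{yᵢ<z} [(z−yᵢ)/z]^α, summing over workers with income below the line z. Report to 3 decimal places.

Incomes under z: 500, 700, 1500 (q = 3 of N = 8).
Shortfall ratios: (1600−500)/1600 = 0.6875; (1600−700)/1600 = 0.5625; (1600−1500)/1600 = 0.0625.
Raised to α = 2.5: 0.39191; 0.23730; 0.00098.
Sum = 0.630187; FGT(2.5) = 0.630187 / 8 = 0.079.

0.079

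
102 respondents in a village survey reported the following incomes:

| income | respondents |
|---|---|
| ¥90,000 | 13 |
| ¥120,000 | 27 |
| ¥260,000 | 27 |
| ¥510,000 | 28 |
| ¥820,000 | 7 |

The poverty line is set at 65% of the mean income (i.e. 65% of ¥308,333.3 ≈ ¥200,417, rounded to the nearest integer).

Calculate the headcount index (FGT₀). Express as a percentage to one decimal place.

39.2%

40 of the 102 respondents have income below ¥200,417.
H = 40/102 = 39.2%.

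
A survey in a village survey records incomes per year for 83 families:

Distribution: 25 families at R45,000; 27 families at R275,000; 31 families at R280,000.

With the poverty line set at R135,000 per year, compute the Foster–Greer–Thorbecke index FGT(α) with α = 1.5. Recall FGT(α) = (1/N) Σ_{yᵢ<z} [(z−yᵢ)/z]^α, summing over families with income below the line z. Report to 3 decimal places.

Poor units: 25×R45,000 (q = 25 of N = 83).
Normalized shortfalls: (135000−45000)/135000 = 0.6667 (×25).
Raised to α = 1.5: 0.54433 (×25).
Sum = 13.608276; FGT(1.5) = 13.608276 / 83 = 0.164.

0.164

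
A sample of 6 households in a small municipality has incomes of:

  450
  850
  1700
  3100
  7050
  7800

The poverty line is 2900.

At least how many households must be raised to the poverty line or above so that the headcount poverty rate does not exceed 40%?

3 of the 6 households are poor, so H = 3/6 = 0.500.
A headcount ratio of at most 40% allows at most ⌊0.40 × 6⌋ = 2 poor households.
So at least 3 − 2 = 1 must be lifted.

1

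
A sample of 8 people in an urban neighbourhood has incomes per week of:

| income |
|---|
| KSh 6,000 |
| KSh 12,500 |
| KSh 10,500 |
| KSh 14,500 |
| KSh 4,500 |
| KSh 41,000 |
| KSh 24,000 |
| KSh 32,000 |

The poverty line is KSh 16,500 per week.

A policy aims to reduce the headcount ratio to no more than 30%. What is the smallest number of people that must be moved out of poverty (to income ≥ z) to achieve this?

5 of the 8 people are poor, so H = 5/8 = 0.625.
A headcount ratio of at most 30% allows at most ⌊0.30 × 8⌋ = 2 poor people.
So at least 5 − 2 = 3 must be lifted.

3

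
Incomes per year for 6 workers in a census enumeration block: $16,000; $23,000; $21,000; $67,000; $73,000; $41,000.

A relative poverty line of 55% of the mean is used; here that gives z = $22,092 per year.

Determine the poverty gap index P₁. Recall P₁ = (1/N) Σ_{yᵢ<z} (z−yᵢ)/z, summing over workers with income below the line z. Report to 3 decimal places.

Below z: $16,000, $21,000 (q = 2 of N = 6).
Gap ratios (z−y)/z: (22092−16000)/22092 = 0.2758; (22092−21000)/22092 = 0.0494.
Σ = 0.325186. Dividing by the full population N = 6 gives P₁ = 0.054.

0.054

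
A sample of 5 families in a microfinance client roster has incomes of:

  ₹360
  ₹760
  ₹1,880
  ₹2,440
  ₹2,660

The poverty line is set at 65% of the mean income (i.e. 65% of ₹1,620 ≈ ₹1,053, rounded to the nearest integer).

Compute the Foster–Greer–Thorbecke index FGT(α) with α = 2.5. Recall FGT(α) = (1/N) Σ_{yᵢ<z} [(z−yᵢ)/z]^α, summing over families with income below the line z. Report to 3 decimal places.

Incomes under z: ₹360, ₹760 (q = 2 of N = 5).
Shortfall ratios: (1053−360)/1053 = 0.6581; (1053−760)/1053 = 0.2783.
Raised to α = 2.5: 0.35137; 0.04084.
Sum = 0.392209; FGT(2.5) = 0.392209 / 5 = 0.078.

0.078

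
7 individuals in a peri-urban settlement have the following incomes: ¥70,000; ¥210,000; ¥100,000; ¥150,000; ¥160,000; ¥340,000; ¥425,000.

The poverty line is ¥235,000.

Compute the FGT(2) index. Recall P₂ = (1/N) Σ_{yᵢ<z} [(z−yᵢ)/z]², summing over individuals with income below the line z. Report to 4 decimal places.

0.1524

Below z: ¥70,000, ¥100,000, ¥150,000, ¥160,000, ¥210,000 (q = 5 of N = 7).
Shortfall ratios: (235000−70000)/235000 = 0.7021; (235000−100000)/235000 = 0.5745; (235000−150000)/235000 = 0.3617; (235000−160000)/235000 = 0.3191; (235000−210000)/235000 = 0.1064.
Squared: 0.4930; 0.3300; 0.1308; 0.1019; 0.0113.
Sum = 1.066999; P₂ = 1.066999 / 7 = 0.1524.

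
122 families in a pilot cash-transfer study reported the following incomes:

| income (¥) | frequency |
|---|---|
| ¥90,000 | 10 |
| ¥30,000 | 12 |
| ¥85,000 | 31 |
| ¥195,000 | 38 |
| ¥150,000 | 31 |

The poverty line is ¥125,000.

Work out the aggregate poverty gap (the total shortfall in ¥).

¥2,730,000

Below the line: 12×¥30,000, 31×¥85,000, 10×¥90,000 (q = 53 of N = 122).
Individual gaps: 12×(125000−30000) = 1140000; 31×(125000−85000) = 1240000; 10×(125000−90000) = 350000.
Aggregate gap = ¥2,730,000.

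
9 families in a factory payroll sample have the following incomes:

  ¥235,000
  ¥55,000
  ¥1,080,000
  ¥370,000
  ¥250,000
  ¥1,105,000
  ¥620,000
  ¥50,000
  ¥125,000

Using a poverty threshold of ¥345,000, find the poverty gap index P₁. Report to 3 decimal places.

0.325

Poor units: ¥50,000, ¥55,000, ¥125,000, ¥235,000, ¥250,000 (q = 5 of N = 9).
Gap ratios (z−y)/z: (345000−50000)/345000 = 0.8551; (345000−55000)/345000 = 0.8406; (345000−125000)/345000 = 0.6377; (345000−235000)/345000 = 0.3188; (345000−250000)/345000 = 0.2754.
Sum of shortfalls = 2.927536; P₁ averages over all N: 2.927536 / 9 = 0.325.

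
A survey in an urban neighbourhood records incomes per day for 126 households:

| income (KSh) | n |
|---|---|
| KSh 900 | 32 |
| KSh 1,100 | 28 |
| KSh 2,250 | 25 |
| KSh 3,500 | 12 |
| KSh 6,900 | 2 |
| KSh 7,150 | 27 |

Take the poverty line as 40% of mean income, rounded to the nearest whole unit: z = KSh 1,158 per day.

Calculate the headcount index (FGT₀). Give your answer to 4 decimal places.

60 of the 126 households have income below KSh 1,158.
H = 60/126 = 0.4762.

0.4762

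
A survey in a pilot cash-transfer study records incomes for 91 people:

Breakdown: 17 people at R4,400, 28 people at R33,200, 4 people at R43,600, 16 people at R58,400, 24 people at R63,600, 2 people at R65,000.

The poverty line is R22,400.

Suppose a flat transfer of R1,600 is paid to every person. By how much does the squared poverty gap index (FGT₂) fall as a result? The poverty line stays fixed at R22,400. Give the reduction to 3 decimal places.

Before: below the line — 17×R4,400; squared poverty gap index (FGT₂) = 0.12063.
After the R1,600 transfer: below the line — 17×R6,000; squared poverty gap index (FGT₂) = 0.10014.
Reduction = 0.12063 − 0.10014 = 0.020.

0.020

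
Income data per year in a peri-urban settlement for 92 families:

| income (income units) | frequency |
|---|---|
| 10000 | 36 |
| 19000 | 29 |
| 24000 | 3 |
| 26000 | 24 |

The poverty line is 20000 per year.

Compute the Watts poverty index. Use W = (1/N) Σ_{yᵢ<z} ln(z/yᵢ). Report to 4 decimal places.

Incomes under z: 36×10000, 29×19000 (q = 65 of N = 92).
ln(z/y) terms: ln(20000/10000) = 0.6931 (×36); ln(20000/19000) = 0.0513 (×29).
W = 26.440804 / 92 = 0.2874.

0.2874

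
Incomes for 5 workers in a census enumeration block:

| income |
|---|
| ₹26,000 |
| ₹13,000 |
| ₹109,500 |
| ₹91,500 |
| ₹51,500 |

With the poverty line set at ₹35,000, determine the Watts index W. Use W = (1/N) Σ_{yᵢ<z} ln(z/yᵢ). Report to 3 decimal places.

Poor units: ₹13,000, ₹26,000 (q = 2 of N = 5).
Log shortfalls: ln(35000/13000) = 0.9904; ln(35000/26000) = 0.2973.
W = 1.287650 / 5 = 0.258.

0.258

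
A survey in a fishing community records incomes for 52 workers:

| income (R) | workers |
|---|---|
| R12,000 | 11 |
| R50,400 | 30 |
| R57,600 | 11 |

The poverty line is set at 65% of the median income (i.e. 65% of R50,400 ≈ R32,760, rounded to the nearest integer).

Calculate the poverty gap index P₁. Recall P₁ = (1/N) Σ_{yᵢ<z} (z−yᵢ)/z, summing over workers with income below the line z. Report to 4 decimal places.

0.1341

Incomes under z: 11×R12,000 (q = 11 of N = 52).
Gap ratios (z−y)/z: (32760−12000)/32760 = 0.6337 (×11).
Σ = 6.970696. Dividing by the full population N = 52 gives P₁ = 0.1341.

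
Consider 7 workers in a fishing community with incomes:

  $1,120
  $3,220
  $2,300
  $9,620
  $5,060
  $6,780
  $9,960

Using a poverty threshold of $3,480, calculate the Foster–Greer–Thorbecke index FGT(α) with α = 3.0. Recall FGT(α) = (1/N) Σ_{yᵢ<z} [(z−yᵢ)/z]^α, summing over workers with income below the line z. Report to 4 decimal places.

Below the line: $1,120, $2,300, $3,220 (q = 3 of N = 7).
Shortfall ratios: (3480−1120)/3480 = 0.6782; (3480−2300)/3480 = 0.3391; (3480−3220)/3480 = 0.0747.
Raised to α = 3.0: 0.31189; 0.03899; 0.00042.
Sum = 0.351291; FGT(3.0) = 0.351291 / 7 = 0.0502.

0.0502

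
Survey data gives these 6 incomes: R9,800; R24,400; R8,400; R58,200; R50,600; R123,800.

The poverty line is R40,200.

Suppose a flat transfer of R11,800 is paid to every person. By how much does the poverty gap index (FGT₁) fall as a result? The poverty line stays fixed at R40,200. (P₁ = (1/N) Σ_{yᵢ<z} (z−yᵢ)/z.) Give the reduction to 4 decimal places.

0.1468

Before: below the line — R8,400, R9,800, R24,400; poverty gap index (FGT₁) = 0.323383.
After the R11,800 transfer: below the line — R20,200, R21,600, R36,200; poverty gap index (FGT₁) = 0.176617.
Reduction = 0.323383 − 0.176617 = 0.1468.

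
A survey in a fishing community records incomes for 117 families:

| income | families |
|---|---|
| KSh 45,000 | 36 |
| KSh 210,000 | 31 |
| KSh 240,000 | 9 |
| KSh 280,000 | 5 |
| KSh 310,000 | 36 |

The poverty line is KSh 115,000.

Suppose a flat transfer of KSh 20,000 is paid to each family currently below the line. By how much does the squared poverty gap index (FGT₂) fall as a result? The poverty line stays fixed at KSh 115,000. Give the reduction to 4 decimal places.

Before: below the line — 36×KSh 45,000; squared poverty gap index (FGT₂) = 0.114003.
After the KSh 20,000 transfer: below the line — 36×KSh 65,000; squared poverty gap index (FGT₂) = 0.058165.
Reduction = 0.114003 − 0.058165 = 0.0558.

0.0558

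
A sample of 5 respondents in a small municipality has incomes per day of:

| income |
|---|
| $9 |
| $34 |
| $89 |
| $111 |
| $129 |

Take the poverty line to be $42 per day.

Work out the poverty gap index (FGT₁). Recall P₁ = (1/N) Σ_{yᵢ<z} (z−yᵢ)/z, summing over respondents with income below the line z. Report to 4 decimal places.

0.1952

Below z: $9, $34 (q = 2 of N = 5).
Gap ratios (z−y)/z: (42−9)/42 = 0.7857; (42−34)/42 = 0.1905.
Sum of shortfalls = 0.976190; P₁ averages over all N: 0.976190 / 5 = 0.1952.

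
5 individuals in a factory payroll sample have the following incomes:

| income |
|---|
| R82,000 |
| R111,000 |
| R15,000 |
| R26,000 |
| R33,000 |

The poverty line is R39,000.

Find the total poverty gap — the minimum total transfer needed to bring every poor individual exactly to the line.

Poor units: R15,000, R26,000, R33,000 (q = 3 of N = 5).
Individual gaps: 39000−15000 = 24000; 39000−26000 = 13000; 39000−33000 = 6000.
Aggregate gap = R43,000.

R43,000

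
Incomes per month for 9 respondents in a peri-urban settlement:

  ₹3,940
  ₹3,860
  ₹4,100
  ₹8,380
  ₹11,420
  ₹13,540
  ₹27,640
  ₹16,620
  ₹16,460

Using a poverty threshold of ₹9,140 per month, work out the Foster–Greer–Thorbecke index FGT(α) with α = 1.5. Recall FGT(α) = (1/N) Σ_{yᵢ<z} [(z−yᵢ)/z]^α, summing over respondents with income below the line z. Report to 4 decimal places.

0.1446

Below z: ₹3,860, ₹3,940, ₹4,100, ₹8,380 (q = 4 of N = 9).
Shortfall ratios: (9140−3860)/9140 = 0.5777; (9140−3940)/9140 = 0.5689; (9140−4100)/9140 = 0.5514; (9140−8380)/9140 = 0.0832.
Raised to α = 1.5: 0.43907; 0.42913; 0.40947; 0.02398.
Sum = 1.301646; FGT(1.5) = 1.301646 / 9 = 0.1446.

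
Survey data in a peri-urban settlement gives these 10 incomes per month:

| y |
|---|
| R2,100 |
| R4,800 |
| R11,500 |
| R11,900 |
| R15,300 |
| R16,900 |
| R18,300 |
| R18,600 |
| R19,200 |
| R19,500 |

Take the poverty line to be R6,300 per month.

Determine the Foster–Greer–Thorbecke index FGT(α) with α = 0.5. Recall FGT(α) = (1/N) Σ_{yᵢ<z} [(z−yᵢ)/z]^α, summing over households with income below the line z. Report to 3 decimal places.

Incomes under z: R2,100, R4,800 (q = 2 of N = 10).
Shortfall ratios: (6300−2100)/6300 = 0.6667; (6300−4800)/6300 = 0.2381.
Raised to α = 0.5: 0.81650; 0.48795.
Sum = 1.304447; FGT(0.5) = 1.304447 / 10 = 0.130.

0.130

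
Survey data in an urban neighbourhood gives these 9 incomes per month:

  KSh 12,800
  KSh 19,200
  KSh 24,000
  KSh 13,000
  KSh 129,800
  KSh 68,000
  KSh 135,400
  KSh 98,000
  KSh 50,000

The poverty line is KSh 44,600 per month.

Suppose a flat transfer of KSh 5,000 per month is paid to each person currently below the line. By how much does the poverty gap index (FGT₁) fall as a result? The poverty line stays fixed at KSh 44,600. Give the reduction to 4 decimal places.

Before: below the line — KSh 12,800, KSh 13,000, KSh 19,200, KSh 24,000; poverty gap index (FGT₁) = 0.272546.
After the KSh 5,000 transfer: below the line — KSh 17,800, KSh 18,000, KSh 24,200, KSh 29,000; poverty gap index (FGT₁) = 0.222720.
Reduction = 0.272546 − 0.222720 = 0.0498.

0.0498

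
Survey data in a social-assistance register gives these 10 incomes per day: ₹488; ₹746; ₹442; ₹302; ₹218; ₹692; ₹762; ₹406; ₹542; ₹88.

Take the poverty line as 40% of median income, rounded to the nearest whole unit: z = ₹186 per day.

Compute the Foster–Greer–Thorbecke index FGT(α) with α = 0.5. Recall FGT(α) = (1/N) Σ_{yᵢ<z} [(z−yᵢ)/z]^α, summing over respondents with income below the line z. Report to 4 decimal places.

Incomes under z: ₹88 (q = 1 of N = 10).
Relative gaps: (186−88)/186 = 0.5269.
Raised to α = 0.5: 0.72587.
Sum = 0.725866; FGT(0.5) = 0.725866 / 10 = 0.0726.

0.0726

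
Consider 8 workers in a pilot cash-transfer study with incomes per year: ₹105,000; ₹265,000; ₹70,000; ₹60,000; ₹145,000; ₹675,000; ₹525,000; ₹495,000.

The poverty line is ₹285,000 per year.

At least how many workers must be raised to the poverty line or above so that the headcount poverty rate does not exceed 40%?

2

Currently q = 5 of N = 8 are below the line (H = 0.625).
A headcount ratio of at most 40% allows at most ⌊0.40 × 8⌋ = 3 poor workers.
So at least 5 − 3 = 2 must be lifted.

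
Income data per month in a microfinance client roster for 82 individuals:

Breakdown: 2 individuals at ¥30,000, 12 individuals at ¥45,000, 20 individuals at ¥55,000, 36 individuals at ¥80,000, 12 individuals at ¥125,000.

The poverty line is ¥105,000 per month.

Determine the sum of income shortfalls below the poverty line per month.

Incomes under z: 2×¥30,000, 12×¥45,000, 20×¥55,000, 36×¥80,000 (q = 70 of N = 82).
Individual gaps: 2×(105000−30000) = 150000; 12×(105000−45000) = 720000; 20×(105000−55000) = 1000000; 36×(105000−80000) = 900000.
Aggregate gap = ¥2,770,000.

¥2,770,000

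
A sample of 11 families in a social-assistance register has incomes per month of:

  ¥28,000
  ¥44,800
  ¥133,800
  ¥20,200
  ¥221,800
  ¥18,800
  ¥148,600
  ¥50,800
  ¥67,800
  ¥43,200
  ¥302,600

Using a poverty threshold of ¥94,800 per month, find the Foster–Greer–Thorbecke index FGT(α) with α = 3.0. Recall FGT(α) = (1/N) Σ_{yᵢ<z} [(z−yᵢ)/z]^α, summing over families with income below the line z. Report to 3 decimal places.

Poor units: ¥18,800, ¥20,200, ¥28,000, ¥43,200, ¥44,800, ¥50,800, ¥67,800 (q = 7 of N = 11).
Normalized shortfalls: (94800−18800)/94800 = 0.8017; (94800−20200)/94800 = 0.7869; (94800−28000)/94800 = 0.7046; (94800−43200)/94800 = 0.5443; (94800−44800)/94800 = 0.5274; (94800−50800)/94800 = 0.4641; (94800−67800)/94800 = 0.2848.
Raised to α = 3.0: 0.51525; 0.48729; 0.34987; 0.16126; 0.14672; 0.09998; 0.02310.
Sum = 1.783475; FGT(3.0) = 1.783475 / 11 = 0.162.

0.162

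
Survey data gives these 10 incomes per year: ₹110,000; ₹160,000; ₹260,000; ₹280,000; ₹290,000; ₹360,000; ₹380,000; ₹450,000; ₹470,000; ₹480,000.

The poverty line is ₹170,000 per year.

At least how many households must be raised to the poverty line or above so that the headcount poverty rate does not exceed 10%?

1

Currently q = 2 of N = 10 are below the line (H = 0.200).
A headcount ratio of at most 10% allows at most ⌊0.10 × 10⌋ = 1 poor households.
So at least 2 − 1 = 1 must be lifted.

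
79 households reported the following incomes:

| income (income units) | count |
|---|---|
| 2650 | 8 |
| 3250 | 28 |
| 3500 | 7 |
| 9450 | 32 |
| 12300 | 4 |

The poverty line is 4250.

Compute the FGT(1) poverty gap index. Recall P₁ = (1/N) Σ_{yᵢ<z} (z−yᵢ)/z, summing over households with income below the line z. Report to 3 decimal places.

Incomes under z: 8×2650, 28×3250, 7×3500 (q = 43 of N = 79).
Gap ratios (z−y)/z: (4250−2650)/4250 = 0.3765 (×8); (4250−3250)/4250 = 0.2353 (×28); (4250−3500)/4250 = 0.1765 (×7).
Σ = 10.835294. Dividing by the full population N = 79 gives P₁ = 0.137.

0.137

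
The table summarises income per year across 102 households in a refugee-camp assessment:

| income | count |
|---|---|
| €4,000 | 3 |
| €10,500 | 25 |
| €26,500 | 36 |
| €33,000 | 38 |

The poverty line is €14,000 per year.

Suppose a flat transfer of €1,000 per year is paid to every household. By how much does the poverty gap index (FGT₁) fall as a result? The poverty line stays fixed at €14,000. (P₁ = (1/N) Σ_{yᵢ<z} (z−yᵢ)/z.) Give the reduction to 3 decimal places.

0.020

Before: below the line — 3×€4,000, 25×€10,500; poverty gap index (FGT₁) = 0.08228.
After the €1,000 transfer: below the line — 3×€5,000, 25×€11,500; poverty gap index (FGT₁) = 0.06268.
Reduction = 0.08228 − 0.06268 = 0.020.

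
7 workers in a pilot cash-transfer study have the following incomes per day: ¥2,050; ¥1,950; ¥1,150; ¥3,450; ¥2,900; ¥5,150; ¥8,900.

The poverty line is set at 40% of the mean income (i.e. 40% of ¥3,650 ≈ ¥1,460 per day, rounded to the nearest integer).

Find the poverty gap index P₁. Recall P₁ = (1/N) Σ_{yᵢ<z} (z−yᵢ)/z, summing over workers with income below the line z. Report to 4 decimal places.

0.0303

Below the line: ¥1,150 (q = 1 of N = 7).
Gap ratios (z−y)/z: (1460−1150)/1460 = 0.2123.
Sum of shortfalls = 0.212329; P₁ averages over all N: 0.212329 / 7 = 0.0303.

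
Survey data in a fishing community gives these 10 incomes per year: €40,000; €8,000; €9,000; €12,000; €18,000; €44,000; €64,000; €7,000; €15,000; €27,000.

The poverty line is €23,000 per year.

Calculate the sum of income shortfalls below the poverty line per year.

€69,000

Poor units: €7,000, €8,000, €9,000, €12,000, €15,000, €18,000 (q = 6 of N = 10).
Individual gaps: 23000−7000 = 16000; 23000−8000 = 15000; 23000−9000 = 14000; 23000−12000 = 11000; 23000−15000 = 8000; 23000−18000 = 5000.
Aggregate gap = €69,000.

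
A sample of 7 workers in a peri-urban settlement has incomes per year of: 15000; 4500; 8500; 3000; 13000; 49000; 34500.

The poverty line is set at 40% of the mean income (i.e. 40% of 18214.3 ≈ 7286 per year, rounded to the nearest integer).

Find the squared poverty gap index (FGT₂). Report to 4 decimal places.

Poor units: 3000, 4500 (q = 2 of N = 7).
Relative gaps: (7286−3000)/7286 = 0.5883; (7286−4500)/7286 = 0.3824.
Squared: 0.3460; 0.1462.
Sum = 0.492252; P₂ = 0.492252 / 7 = 0.0703.

0.0703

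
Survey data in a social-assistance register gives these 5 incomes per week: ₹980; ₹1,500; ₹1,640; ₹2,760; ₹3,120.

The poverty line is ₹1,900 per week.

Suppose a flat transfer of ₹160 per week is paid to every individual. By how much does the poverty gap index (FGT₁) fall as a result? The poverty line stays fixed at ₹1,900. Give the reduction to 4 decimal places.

0.0505

Before: below the line — ₹980, ₹1,500, ₹1,640; poverty gap index (FGT₁) = 0.166316.
After the ₹160 transfer: below the line — ₹1,140, ₹1,660, ₹1,800; poverty gap index (FGT₁) = 0.115789.
Reduction = 0.166316 − 0.115789 = 0.0505.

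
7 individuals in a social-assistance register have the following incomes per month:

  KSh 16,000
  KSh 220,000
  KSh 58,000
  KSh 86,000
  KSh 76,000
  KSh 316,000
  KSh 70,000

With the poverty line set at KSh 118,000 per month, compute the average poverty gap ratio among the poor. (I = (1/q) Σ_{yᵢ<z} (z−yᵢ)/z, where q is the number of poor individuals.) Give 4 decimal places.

0.4814

Poor units: KSh 16,000, KSh 58,000, KSh 70,000, KSh 76,000, KSh 86,000 (q = 5 of N = 7).
Shortfall ratios (z−y)/z: 0.8644, 0.5085, 0.4068, 0.3559, 0.2712; sum = 2.406780.
The income-gap ratio divides by q (the poor only): 2.406780 / 5 = 0.4814.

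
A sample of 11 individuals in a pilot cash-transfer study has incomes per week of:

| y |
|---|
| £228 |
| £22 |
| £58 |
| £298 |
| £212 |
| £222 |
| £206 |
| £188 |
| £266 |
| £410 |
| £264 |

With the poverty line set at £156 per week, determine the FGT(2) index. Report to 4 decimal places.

0.1030

Below the line: £22, £58 (q = 2 of N = 11).
Shortfall ratios: (156−22)/156 = 0.8590; (156−58)/156 = 0.6282.
Squared: 0.7378; 0.3946.
Sum = 1.132479; P₂ = 1.132479 / 11 = 0.1030.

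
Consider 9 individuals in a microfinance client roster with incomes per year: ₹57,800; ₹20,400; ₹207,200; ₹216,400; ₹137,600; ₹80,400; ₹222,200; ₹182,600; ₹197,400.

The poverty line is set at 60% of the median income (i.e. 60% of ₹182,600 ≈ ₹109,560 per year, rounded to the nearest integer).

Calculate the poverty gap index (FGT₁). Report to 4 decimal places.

Below z: ₹20,400, ₹57,800, ₹80,400 (q = 3 of N = 9).
Normalized shortfalls: (109560−20400)/109560 = 0.8138; (109560−57800)/109560 = 0.4724; (109560−80400)/109560 = 0.2662.
Σ = 1.552391. Dividing by the full population N = 9 gives P₁ = 0.1725.

0.1725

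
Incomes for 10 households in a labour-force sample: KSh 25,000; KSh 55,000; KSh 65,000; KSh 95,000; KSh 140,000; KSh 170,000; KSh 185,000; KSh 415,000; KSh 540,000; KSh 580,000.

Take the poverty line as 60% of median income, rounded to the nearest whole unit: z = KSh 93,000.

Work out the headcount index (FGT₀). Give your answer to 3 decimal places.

0.300

3 of the 10 households have income below KSh 93,000.
H = 3/10 = 0.300.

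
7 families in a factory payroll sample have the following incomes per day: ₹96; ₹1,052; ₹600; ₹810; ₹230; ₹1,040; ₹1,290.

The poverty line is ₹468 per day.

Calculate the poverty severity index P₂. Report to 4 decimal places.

Below z: ₹96, ₹230 (q = 2 of N = 7).
Normalized shortfalls: (468−96)/468 = 0.7949; (468−230)/468 = 0.5085.
Squared: 0.6318; 0.2586.
Sum = 0.890441; P₂ = 0.890441 / 7 = 0.1272.

0.1272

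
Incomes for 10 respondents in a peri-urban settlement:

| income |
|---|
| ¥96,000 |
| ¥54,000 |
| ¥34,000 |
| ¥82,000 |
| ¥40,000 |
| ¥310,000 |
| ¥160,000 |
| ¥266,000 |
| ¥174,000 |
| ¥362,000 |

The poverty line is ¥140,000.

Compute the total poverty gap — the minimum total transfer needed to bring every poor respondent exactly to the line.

¥394,000

Below z: ¥34,000, ¥40,000, ¥54,000, ¥82,000, ¥96,000 (q = 5 of N = 10).
Individual gaps: 140000−34000 = 106000; 140000−40000 = 100000; 140000−54000 = 86000; 140000−82000 = 58000; 140000−96000 = 44000.
Aggregate gap = ¥394,000.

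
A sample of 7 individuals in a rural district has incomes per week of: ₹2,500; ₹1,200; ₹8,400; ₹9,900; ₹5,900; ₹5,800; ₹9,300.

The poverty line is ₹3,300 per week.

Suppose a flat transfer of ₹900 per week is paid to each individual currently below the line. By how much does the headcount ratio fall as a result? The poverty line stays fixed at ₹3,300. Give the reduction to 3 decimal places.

0.143

Before: below the line — ₹1,200, ₹2,500; headcount ratio = 0.28571.
After the ₹900 transfer: below the line — ₹2,100; headcount ratio = 0.14286.
Reduction = 0.28571 − 0.14286 = 0.143.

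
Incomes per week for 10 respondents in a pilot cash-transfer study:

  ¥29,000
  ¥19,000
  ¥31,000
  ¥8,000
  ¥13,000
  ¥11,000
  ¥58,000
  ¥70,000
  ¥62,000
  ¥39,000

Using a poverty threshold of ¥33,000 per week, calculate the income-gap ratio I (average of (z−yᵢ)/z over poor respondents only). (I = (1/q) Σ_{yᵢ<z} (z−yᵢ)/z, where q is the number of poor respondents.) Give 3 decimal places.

Below the line: ¥8,000, ¥11,000, ¥13,000, ¥19,000, ¥29,000, ¥31,000 (q = 6 of N = 10).
Shortfall ratios (z−y)/z: 0.7576, 0.6667, 0.6061, 0.4242, 0.1212, 0.0606; sum = 2.636364.
The income-gap ratio divides by q (the poor only): 2.636364 / 6 = 0.439.

0.439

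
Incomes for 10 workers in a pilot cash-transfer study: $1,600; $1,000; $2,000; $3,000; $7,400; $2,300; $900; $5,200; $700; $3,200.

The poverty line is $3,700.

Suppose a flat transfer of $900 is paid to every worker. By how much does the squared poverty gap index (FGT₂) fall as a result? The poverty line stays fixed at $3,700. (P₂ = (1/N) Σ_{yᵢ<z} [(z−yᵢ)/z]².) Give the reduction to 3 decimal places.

0.150

Before: below the line — $700, $900, $1,000, $1,600, $2,000, $2,300, $3,000, $3,200; squared poverty gap index (FGT₂) = 0.24931.
After the $900 transfer: below the line — $1,600, $1,800, $1,900, $2,500, $2,900, $3,200; squared poverty gap index (FGT₂) = 0.09927.
Reduction = 0.24931 − 0.09927 = 0.150.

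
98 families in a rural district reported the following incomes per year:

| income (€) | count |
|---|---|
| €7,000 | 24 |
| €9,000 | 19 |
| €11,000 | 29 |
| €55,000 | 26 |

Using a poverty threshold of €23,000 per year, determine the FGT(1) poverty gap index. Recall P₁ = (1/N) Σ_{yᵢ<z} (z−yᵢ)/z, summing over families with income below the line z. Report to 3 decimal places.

Incomes under z: 24×€7,000, 19×€9,000, 29×€11,000 (q = 72 of N = 98).
Normalized shortfalls: (23000−7000)/23000 = 0.6957 (×24); (23000−9000)/23000 = 0.6087 (×19); (23000−11000)/23000 = 0.5217 (×29).
Sum of shortfalls = 43.391304; P₁ averages over all N: 43.391304 / 98 = 0.443.

0.443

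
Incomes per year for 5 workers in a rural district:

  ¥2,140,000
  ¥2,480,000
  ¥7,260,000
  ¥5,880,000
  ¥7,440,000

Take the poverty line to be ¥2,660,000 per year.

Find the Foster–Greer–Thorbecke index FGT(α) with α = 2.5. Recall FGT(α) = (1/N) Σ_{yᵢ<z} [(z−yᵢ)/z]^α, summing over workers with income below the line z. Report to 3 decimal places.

0.004

Below the line: ¥2,140,000, ¥2,480,000 (q = 2 of N = 5).
Shortfall ratios: (2660000−2140000)/2660000 = 0.1955; (2660000−2480000)/2660000 = 0.0677.
Raised to α = 2.5: 0.01690; 0.00119.
Sum = 0.018088; FGT(2.5) = 0.018088 / 5 = 0.004.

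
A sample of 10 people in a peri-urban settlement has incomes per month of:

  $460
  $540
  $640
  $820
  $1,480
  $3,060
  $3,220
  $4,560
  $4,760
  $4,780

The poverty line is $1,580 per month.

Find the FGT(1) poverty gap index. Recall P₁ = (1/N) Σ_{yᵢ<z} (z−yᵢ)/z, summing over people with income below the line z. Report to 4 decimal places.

0.2506

Incomes under z: $460, $540, $640, $820, $1,480 (q = 5 of N = 10).
Relative gaps: (1580−460)/1580 = 0.7089; (1580−540)/1580 = 0.6582; (1580−640)/1580 = 0.5949; (1580−820)/1580 = 0.4810; (1580−1480)/1580 = 0.0633.
Σ = 2.506329. Dividing by the full population N = 10 gives P₁ = 0.2506.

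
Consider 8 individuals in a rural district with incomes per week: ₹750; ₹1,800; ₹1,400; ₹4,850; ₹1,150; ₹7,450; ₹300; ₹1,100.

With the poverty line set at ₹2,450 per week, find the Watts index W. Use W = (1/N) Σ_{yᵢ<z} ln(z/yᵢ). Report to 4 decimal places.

0.7136

Below z: ₹300, ₹750, ₹1,100, ₹1,150, ₹1,400, ₹1,800 (q = 6 of N = 8).
ln(z/y) terms: ln(2450/300) = 2.1001; ln(2450/750) = 1.1838; ln(2450/1100) = 0.8008; ln(2450/1150) = 0.7563; ln(2450/1400) = 0.5596; ln(2450/1800) = 0.3083.
W = 5.708852 / 8 = 0.7136.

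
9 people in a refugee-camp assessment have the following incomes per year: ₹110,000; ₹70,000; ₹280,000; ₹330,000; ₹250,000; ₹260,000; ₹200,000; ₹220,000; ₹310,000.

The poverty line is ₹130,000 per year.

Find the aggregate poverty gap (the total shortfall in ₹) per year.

Poor units: ₹70,000, ₹110,000 (q = 2 of N = 9).
Individual gaps: 130000−70000 = 60000; 130000−110000 = 20000.
Aggregate gap = ₹80,000.

₹80,000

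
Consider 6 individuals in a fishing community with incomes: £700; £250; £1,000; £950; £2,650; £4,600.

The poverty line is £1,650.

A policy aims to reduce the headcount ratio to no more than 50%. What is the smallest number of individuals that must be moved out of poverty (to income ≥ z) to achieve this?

Currently q = 4 of N = 6 are below the line (H = 0.667).
A headcount ratio of at most 50% allows at most ⌊0.50 × 6⌋ = 3 poor individuals.
So at least 4 − 3 = 1 must be lifted.

1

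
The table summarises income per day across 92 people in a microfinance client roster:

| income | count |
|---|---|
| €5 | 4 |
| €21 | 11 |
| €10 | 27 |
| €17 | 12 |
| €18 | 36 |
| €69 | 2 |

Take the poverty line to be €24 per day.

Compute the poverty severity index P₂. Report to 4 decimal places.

0.1645

Poor units: 4×€5, 27×€10, 12×€17, 36×€18, 11×€21 (q = 90 of N = 92).
Relative gaps: (24−5)/24 = 0.7917 (×4); (24−10)/24 = 0.5833 (×27); (24−17)/24 = 0.2917 (×12); (24−18)/24 = 0.2500 (×36); (24−21)/24 = 0.1250 (×11).
Squared: 0.6267 (×4); 0.3403 (×27); 0.0851 (×12); 0.0625 (×36); 0.0156 (×11).
Sum = 15.137153; P₂ = 15.137153 / 92 = 0.1645.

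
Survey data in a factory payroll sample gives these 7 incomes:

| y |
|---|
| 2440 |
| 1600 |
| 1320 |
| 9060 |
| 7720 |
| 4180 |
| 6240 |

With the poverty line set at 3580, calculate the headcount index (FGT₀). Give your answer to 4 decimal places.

0.4286

3 of the 7 workers have income below 3580.
H = 3/7 = 0.4286.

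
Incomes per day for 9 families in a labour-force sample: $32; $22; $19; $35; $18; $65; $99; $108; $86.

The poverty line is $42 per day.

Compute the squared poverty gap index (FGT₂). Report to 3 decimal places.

0.104

Below the line: $18, $19, $22, $32, $35 (q = 5 of N = 9).
Relative gaps: (42−18)/42 = 0.5714; (42−19)/42 = 0.5476; (42−22)/42 = 0.4762; (42−32)/42 = 0.2381; (42−35)/42 = 0.1667.
Squared: 0.3265; 0.2999; 0.2268; 0.0567; 0.0278.
Sum = 0.937642; P₂ = 0.937642 / 9 = 0.104.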